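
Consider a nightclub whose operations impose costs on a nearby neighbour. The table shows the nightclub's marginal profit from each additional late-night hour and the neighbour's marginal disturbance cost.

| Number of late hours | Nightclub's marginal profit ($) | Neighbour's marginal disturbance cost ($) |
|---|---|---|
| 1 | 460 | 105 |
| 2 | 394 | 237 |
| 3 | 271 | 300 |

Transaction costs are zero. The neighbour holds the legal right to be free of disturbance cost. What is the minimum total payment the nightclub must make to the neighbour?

$342

Efficient level: marginal profit ≥ marginal disturbance cost through level 2, so k* = 2.
With the neighbour holding the right, the nightclub must at least compensate total damage at k*: 105 + 237 = 342.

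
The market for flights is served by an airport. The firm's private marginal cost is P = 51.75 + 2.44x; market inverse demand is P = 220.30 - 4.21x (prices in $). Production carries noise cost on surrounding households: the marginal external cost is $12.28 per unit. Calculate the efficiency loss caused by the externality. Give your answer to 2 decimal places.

Market equilibrium (private): 51.75 + 2.44x = 220.30 - 4.21x → x_m = 25.3459.
Social marginal cost = private MC + MEC = 64.03 + 2.44x.
Set SMC = demand: 64.03 + 2.44x = 220.30 - 4.21x → x* = 23.4992.
Height of the DWL triangle at x_m is SMC(x_m) − demand(x_m) = MEC(x_m) = 12.2800.
DWL = ½ × 1.8467 × 12.2800 = 11.3387.

DWL = $11.34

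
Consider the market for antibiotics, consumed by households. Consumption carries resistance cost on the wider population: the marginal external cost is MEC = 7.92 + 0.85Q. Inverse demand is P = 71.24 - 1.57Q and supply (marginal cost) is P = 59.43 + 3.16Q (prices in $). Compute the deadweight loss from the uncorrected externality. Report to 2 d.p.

Market equilibrium (private): 59.43 + 3.16Q = 71.24 - 1.57Q → Q_m = 2.4968.
Social marginal benefit = demand − MEC = 63.32 - 2.42Q.
Set SMB = MC: 63.32 - 2.42Q = 59.43 + 3.16Q → Q* = 0.6971.
The welfare-loss triangle has base |Q_m − Q*| and height MEC(Q_m) (the vertical gap between SMB and MC is zero at Q* and MEC at Q_m).
DWL = ½ × 1.7997 × 10.0423 = 9.0366.

DWL = $9.04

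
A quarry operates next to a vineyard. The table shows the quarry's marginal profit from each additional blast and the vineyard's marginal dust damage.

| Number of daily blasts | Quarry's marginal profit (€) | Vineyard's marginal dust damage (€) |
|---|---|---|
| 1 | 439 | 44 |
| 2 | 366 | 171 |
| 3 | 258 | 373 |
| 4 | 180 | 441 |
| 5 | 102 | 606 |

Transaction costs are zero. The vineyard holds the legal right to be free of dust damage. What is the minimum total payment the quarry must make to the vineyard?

Efficient level: marginal profit ≥ marginal dust damage through level 2, so k* = 2.
With the vineyard holding the right, the quarry must at least compensate total damage at k*: 44 + 171 = 215.

€215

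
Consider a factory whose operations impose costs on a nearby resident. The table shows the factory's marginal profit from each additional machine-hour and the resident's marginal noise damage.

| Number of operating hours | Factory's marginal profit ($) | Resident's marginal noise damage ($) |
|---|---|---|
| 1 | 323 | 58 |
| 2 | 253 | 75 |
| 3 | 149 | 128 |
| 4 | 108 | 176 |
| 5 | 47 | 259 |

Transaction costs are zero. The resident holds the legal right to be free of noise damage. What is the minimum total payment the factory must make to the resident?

$261

Efficient level: marginal profit ≥ marginal noise damage through level 3, so k* = 3.
With the resident holding the right, the factory must at least compensate total damage at k*: 58 + 75 + 128 = 261.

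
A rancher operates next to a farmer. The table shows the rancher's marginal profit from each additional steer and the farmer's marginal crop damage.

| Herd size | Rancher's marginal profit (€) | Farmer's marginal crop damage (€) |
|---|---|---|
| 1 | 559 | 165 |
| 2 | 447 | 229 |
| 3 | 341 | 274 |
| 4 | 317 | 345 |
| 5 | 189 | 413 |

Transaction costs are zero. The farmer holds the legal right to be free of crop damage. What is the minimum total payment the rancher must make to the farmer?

€668

Efficient level: marginal profit ≥ marginal crop damage through level 3, so k* = 3.
With the farmer holding the right, the rancher must at least compensate total damage at k*: 165 + 229 + 274 = 668.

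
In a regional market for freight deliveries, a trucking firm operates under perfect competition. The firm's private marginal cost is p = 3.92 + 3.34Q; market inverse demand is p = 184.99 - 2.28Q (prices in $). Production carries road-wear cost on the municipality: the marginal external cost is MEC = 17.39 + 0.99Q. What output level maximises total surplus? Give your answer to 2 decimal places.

Q* = 24.76

Social marginal cost = private MC + MEC = 21.31 + 4.33Q.
Set SMC = demand: 21.31 + 4.33Q = 184.99 - 2.28Q → Q* = 24.7625.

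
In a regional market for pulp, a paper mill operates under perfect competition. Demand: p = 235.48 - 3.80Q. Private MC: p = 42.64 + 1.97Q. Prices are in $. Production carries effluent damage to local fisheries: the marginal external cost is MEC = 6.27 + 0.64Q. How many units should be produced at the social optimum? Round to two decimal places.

Q* = 29.11

Social marginal cost = private MC + MEC = 48.91 + 2.61Q.
Set SMC = demand: 48.91 + 2.61Q = 235.48 - 3.80Q → Q* = 29.1061.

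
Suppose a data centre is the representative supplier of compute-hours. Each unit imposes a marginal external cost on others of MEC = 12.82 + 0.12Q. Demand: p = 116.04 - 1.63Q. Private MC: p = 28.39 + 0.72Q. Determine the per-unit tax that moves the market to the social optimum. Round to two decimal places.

Social marginal cost = private MC + MEC = 41.21 + 0.84Q.
Set SMC = demand: 41.21 + 0.84Q = 116.04 - 1.63Q → Q* = 30.2955.
The Pigouvian tax equals MEC at Q*: 12.82 + 0.12×30.2955 = 16.4555.

tax = 16.46 per unit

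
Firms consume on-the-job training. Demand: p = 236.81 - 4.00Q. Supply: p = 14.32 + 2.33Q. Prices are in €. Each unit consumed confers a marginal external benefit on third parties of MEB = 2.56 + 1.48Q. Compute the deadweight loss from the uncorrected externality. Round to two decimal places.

DWL = €307.11

Market equilibrium (private): 14.32 + 2.33Q = 236.81 - 4.00Q → Q_m = 35.1485.
Social marginal benefit = demand + MEB = 239.37 - 2.52Q.
Set SMB = MC: 239.37 - 2.52Q = 14.32 + 2.33Q → Q* = 46.4021.
Height of the DWL triangle at Q_m is SMB(Q_m) − MC(Q_m) = MEB(Q_m) = 54.5798.
DWL = ½ × 11.2536 × 54.5798 = 307.1096.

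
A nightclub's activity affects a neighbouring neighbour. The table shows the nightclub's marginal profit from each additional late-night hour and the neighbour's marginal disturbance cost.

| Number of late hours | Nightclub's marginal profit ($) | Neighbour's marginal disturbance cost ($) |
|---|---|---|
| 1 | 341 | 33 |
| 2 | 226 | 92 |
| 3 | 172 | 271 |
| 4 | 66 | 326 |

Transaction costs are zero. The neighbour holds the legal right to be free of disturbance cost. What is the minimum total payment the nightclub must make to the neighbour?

$125

Efficient level: marginal profit ≥ marginal disturbance cost through level 2, so k* = 2.
With the neighbour holding the right, the nightclub must at least compensate total damage at k*: 33 + 92 = 125.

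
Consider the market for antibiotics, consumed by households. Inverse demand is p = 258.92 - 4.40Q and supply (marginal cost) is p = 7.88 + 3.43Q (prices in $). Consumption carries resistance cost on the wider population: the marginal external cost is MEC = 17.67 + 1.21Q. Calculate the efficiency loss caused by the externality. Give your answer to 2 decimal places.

DWL = $176.34

Market equilibrium (private): 7.88 + 3.43Q = 258.92 - 4.40Q → Q_m = 32.0613.
Social marginal benefit = demand − MEC = 241.25 - 5.61Q.
Set SMB = MC: 241.25 - 5.61Q = 7.88 + 3.43Q → Q* = 25.8153.
Between Q* and Q_m the wedge MC − SMB runs linearly from 0 to MEC(Q_m), so the loss is a triangle.
DWL = ½ × 6.2460 × 56.4642 = 176.3377.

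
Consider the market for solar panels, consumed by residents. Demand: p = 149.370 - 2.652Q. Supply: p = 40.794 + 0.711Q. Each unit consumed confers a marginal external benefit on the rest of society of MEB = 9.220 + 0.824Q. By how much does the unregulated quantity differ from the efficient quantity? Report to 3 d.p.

14.109 units

Market equilibrium (private): 40.794 + 0.711Q = 149.370 - 2.652Q → Q_m = 32.2855.
Social marginal benefit = demand + MEB = 158.590 - 1.828Q.
Set SMB = MC: 158.590 - 1.828Q = 40.794 + 0.711Q → Q* = 46.3946.
Gap = |32.2855 − 46.3946| = 14.1091.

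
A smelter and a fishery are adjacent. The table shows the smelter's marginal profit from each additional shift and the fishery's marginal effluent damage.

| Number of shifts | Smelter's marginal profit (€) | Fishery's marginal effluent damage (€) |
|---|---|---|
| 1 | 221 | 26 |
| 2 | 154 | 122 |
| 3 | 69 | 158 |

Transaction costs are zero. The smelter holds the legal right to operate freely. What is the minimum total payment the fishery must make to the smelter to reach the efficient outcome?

Left alone the smelter would choose level 3 (marginal profit stays positive).
Efficient level: k* = 2 (marginal profit ≥ marginal effluent damage through 2).
The fishery must at least cover the smelter's forgone profit from cutting 3→2: 69 = 69.

€69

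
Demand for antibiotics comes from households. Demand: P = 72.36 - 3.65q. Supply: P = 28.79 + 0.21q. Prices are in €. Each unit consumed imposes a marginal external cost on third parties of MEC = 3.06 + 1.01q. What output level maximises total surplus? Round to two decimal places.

Social marginal benefit = demand − MEC = 69.30 - 4.66q.
Set SMB = MC: 69.30 - 4.66q = 28.79 + 0.21q → q* = 8.3183.

q* = 8.32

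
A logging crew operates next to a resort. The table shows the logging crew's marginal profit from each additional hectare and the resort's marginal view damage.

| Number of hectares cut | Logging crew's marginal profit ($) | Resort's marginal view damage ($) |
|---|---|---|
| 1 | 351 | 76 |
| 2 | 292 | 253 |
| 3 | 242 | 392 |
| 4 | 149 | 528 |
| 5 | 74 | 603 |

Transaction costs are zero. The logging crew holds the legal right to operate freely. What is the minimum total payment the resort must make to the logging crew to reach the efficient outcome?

Left alone the logging crew would choose level 5 (marginal profit stays positive).
Efficient level: k* = 2 (marginal profit ≥ marginal view damage through 2).
The resort must at least cover the logging crew's forgone profit from cutting 5→2: 242 + 149 + 74 = 465.

$465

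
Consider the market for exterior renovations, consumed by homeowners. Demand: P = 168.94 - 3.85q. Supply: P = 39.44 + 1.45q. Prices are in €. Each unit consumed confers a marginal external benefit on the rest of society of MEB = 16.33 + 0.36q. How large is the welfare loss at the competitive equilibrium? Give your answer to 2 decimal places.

DWL = €63.90

Market equilibrium (private): 39.44 + 1.45q = 168.94 - 3.85q → q_m = 24.4340.
Social marginal benefit = demand + MEB = 185.27 - 3.49q.
Set SMB = MC: 185.27 - 3.49q = 39.44 + 1.45q → q* = 29.5202.
Between q* and q_m the wedge SMB − MC runs linearly from 0 to MEB(q_m), so the loss is a triangle.
DWL = ½ × 5.0862 × 25.1262 = 63.8984.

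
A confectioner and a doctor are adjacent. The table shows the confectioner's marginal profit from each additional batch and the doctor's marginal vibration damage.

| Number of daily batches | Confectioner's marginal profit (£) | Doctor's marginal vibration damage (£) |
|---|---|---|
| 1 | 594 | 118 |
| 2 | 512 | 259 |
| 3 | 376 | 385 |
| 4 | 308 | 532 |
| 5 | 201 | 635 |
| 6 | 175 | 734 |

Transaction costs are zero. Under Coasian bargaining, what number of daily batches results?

Bargaining reaches the level where marginal profit last exceeds marginal vibration damage.
That holds through level 2 (512 ≥ 259) but not at 3 (376 < 385).

2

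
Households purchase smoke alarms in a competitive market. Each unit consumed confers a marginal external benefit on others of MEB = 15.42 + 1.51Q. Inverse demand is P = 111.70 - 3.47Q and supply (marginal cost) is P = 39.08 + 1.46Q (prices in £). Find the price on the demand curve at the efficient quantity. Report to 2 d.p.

P = £22.37

Social marginal benefit = demand + MEB = 127.12 - 1.96Q.
Set SMB = MC: 127.12 - 1.96Q = 39.08 + 1.46Q → Q* = 25.7427.
Consumer price on the demand curve at Q*: 111.70 − 3.47×25.7427 = 22.3728.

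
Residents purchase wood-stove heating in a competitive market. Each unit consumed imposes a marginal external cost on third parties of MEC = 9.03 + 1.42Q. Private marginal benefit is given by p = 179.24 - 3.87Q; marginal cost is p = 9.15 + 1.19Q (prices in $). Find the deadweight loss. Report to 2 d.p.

DWL = $248.61

Market equilibrium (private): 9.15 + 1.19Q = 179.24 - 3.87Q → Q_m = 33.6146.
Social marginal benefit = demand − MEC = 170.21 - 5.29Q.
Set SMB = MC: 170.21 - 5.29Q = 9.15 + 1.19Q → Q* = 24.8549.
The welfare-loss triangle has base |Q_m − Q*| and height MEC(Q_m) (the vertical gap between SMB and MC is zero at Q* and MEC at Q_m).
DWL = ½ × 8.7597 × 56.7628 = 248.6125.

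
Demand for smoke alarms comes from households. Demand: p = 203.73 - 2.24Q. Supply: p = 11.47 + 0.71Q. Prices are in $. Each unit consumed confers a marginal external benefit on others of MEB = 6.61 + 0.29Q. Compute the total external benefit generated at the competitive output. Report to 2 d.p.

Market equilibrium (private): 11.47 + 0.71Q = 203.73 - 2.24Q → Q_m = 65.1729.
Total external benefit = ∫₀^{Q_m} (6.61 + 0.29Q) dQ = 6.61×65.1729 + ½×0.29×65.1729² = 1046.6814.

$1046.68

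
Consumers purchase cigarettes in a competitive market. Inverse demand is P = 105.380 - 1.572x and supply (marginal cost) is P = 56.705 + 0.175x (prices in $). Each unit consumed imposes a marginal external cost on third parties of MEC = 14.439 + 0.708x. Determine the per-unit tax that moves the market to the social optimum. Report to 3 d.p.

tax = $24.312 per unit

Social marginal benefit = demand − MEC = 90.941 - 2.280x.
Set SMB = MC: 90.941 - 2.280x = 56.705 + 0.175x → x* = 13.9454.
The Pigouvian tax equals MEC at x*: 14.439 + 0.708×13.9454 = 24.3123.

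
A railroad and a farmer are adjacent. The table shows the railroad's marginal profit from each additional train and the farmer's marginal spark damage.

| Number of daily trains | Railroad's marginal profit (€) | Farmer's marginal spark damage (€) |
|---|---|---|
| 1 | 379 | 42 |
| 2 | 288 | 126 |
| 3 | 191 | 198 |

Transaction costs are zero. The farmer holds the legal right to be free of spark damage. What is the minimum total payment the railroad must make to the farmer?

€168

Efficient level: marginal profit ≥ marginal spark damage through level 2, so k* = 2.
With the farmer holding the right, the railroad must at least compensate total damage at k*: 42 + 126 = 168.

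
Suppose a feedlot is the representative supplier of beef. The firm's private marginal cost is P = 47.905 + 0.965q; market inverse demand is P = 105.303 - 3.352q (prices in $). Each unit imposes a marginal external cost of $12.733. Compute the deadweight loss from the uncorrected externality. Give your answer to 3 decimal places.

DWL = $18.778

Market equilibrium (private): 47.905 + 0.965q = 105.303 - 3.352q → q_m = 13.2958.
Social marginal cost = private MC + MEC = 60.638 + 0.965q.
Set SMC = demand: 60.638 + 0.965q = 105.303 - 3.352q → q* = 10.3463.
Between q* and q_m the wedge SMC − demand runs linearly from 0 to MEC(q_m), so the loss is a triangle.
DWL = ½ × 2.9495 × 12.7330 = 18.7780.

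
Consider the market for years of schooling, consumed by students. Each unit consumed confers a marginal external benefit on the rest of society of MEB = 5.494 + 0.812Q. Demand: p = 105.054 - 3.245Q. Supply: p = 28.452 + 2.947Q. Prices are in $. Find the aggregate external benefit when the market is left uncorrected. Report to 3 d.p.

$130.103

Market equilibrium (private): 28.452 + 2.947Q = 105.054 - 3.245Q → Q_m = 12.3711.
Total external benefit = ∫₀^{Q_m} (5.494 + 0.812Q) dQ = 5.494×12.3711 + ½×0.812×12.3711² = 130.1027.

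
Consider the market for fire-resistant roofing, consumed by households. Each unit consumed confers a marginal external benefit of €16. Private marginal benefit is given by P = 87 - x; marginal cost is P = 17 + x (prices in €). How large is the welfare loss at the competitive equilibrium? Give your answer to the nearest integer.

DWL = €64

Market equilibrium (private): 17 + x = 87 - x → x_m = 35.0000.
Social marginal benefit = demand + MEB = 103 - x.
Set SMB = MC: 103 - x = 17 + x → x* = 43.0000.
Between x* and x_m the wedge SMB − MC runs linearly from 0 to MEB(x_m), so the loss is a triangle.
DWL = ½ × 8.0000 × 16.0000 = 64.0000.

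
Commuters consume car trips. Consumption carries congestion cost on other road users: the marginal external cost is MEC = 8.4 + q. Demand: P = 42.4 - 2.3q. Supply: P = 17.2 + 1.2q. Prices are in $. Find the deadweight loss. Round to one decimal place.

DWL = $27.0

Market equilibrium (private): 17.2 + 1.2q = 42.4 - 2.3q → q_m = 7.2000.
Social marginal benefit = demand − MEC = 34.0 - 3.3q.
Set SMB = MC: 34.0 - 3.3q = 17.2 + 1.2q → q* = 3.7333.
The welfare-loss triangle has base |q_m − q*| and height MEC(q_m) (the vertical gap between SMB and MC is zero at q* and MEC at q_m).
DWL = ½ × 3.4667 × 15.6000 = 27.0403.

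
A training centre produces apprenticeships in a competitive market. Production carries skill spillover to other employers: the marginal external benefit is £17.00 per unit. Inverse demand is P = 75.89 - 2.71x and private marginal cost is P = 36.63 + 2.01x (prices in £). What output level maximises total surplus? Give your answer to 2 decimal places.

Social marginal cost = private MC − MEB = 19.63 + 2.01x.
Set SMC = demand: 19.63 + 2.01x = 75.89 - 2.71x → x* = 11.9195.

x* = 11.92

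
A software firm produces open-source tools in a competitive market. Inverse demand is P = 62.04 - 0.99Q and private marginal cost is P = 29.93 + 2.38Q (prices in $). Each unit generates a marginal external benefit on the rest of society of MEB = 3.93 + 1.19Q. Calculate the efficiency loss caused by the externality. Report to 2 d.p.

Market equilibrium (private): 29.93 + 2.38Q = 62.04 - 0.99Q → Q_m = 9.5282.
Social marginal cost = private MC − MEB = 26.00 + 1.19Q.
Set SMC = demand: 26.00 + 1.19Q = 62.04 - 0.99Q → Q* = 16.5321.
The loss is the area between SMC and demand from Q* to Q_m; with linear curves that's a triangle of height MEB(Q_m).
DWL = ½ × 7.0039 × 15.2685 = 53.4695.

DWL = $53.47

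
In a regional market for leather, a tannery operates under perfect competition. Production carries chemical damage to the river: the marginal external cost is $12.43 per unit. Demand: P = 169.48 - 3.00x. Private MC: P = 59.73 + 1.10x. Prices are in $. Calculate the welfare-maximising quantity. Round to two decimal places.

x* = 23.74

Social marginal cost = private MC + MEC = 72.16 + 1.10x.
Set SMC = demand: 72.16 + 1.10x = 169.48 - 3.00x → x* = 23.7366.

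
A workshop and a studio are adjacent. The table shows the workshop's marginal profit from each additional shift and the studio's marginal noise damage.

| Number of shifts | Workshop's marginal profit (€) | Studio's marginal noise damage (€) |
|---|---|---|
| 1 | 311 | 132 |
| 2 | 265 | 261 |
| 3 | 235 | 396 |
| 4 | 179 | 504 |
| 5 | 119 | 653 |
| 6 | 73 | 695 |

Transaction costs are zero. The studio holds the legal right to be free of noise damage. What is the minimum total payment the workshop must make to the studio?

Efficient level: marginal profit ≥ marginal noise damage through level 2, so k* = 2.
With the studio holding the right, the workshop must at least compensate total damage at k*: 132 + 261 = 393.

€393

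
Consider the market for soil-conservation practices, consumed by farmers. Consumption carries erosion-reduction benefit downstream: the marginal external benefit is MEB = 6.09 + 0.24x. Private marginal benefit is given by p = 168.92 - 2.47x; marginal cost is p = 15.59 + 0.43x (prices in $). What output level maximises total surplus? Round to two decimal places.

x* = 59.93

Social marginal benefit = demand + MEB = 175.01 - 2.23x.
Set SMB = MC: 175.01 - 2.23x = 15.59 + 0.43x → x* = 59.9323.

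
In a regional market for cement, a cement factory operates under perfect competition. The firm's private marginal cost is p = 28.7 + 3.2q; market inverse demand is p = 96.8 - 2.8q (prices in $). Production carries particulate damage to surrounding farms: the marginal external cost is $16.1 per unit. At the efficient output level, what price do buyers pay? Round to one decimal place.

Social marginal cost = private MC + MEC = 44.8 + 3.2q.
Set SMC = demand: 44.8 + 3.2q = 96.8 - 2.8q → q* = 8.6667.
Consumer price on the demand curve at q*: 96.8 − 2.8×8.6667 = 72.5332.

P = $72.5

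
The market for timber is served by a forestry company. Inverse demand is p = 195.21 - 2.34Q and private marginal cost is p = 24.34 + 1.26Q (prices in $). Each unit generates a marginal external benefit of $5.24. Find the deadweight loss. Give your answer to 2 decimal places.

Market equilibrium (private): 24.34 + 1.26Q = 195.21 - 2.34Q → Q_m = 47.4639.
Social marginal cost = private MC − MEB = 19.10 + 1.26Q.
Set SMC = demand: 19.10 + 1.26Q = 195.21 - 2.34Q → Q* = 48.9194.
Between Q* and Q_m the wedge demand − SMC runs linearly from 0 to MEB(Q_m), so the loss is a triangle.
DWL = ½ × 1.4555 × 5.2400 = 3.8134.

DWL = $3.81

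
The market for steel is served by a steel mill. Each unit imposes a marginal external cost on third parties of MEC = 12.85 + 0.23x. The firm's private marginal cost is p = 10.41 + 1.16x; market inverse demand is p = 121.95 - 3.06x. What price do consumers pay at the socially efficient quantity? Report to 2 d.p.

Social marginal cost = private MC + MEC = 23.26 + 1.39x.
Set SMC = demand: 23.26 + 1.39x = 121.95 - 3.06x → x* = 22.1775.
Consumer price on the demand curve at x*: 121.95 − 3.06×22.1775 = 54.0869.

P = 54.09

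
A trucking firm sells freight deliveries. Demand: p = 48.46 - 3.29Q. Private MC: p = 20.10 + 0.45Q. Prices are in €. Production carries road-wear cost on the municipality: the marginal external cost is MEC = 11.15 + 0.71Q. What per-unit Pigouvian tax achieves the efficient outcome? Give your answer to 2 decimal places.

tax = €13.90 per unit

Social marginal cost = private MC + MEC = 31.25 + 1.16Q.
Set SMC = demand: 31.25 + 1.16Q = 48.46 - 3.29Q → Q* = 3.8674.
The Pigouvian tax equals MEC at Q*: 11.15 + 0.71×3.8674 = 13.8959.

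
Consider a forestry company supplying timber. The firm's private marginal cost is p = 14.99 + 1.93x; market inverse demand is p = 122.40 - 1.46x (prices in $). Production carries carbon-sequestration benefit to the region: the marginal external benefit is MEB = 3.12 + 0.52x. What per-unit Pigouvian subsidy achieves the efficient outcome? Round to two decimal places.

Social marginal cost = private MC − MEB = 11.87 + 1.41x.
Set SMC = demand: 11.87 + 1.41x = 122.40 - 1.46x → x* = 38.5122.
The Pigouvian subsidy equals MEB at x*: 3.12 + 0.52×38.5122 = 23.1463.

subsidy = $23.15 per unit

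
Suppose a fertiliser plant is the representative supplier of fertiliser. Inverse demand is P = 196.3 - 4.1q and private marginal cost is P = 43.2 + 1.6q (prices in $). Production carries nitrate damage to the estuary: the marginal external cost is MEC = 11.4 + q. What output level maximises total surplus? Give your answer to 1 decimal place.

q* = 21.1

Social marginal cost = private MC + MEC = 54.6 + 2.6q.
Set SMC = demand: 54.6 + 2.6q = 196.3 - 4.1q → q* = 21.1493.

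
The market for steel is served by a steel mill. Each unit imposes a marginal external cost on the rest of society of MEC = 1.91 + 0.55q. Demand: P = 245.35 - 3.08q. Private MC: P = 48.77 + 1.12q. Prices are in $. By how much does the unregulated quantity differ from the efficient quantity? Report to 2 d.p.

5.82 units

Market equilibrium (private): 48.77 + 1.12q = 245.35 - 3.08q → q_m = 46.8048.
Social marginal cost = private MC + MEC = 50.68 + 1.67q.
Set SMC = demand: 50.68 + 1.67q = 245.35 - 3.08q → q* = 40.9832.
Gap = |46.8048 − 40.9832| = 5.8216.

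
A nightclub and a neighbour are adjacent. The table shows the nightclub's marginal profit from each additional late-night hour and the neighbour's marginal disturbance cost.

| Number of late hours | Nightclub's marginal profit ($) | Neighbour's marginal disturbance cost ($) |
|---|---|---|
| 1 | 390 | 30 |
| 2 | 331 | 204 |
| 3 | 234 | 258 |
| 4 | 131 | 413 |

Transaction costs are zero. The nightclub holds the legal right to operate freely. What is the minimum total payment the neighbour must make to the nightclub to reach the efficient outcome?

Left alone the nightclub would choose level 4 (marginal profit stays positive).
Efficient level: k* = 2 (marginal profit ≥ marginal disturbance cost through 2).
The neighbour must at least cover the nightclub's forgone profit from cutting 4→2: 234 + 131 = 365.

$365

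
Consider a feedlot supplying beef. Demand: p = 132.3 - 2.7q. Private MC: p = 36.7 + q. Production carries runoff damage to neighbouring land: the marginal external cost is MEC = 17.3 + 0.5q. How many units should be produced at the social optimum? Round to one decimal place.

Social marginal cost = private MC + MEC = 54.0 + 1.5q.
Set SMC = demand: 54.0 + 1.5q = 132.3 - 2.7q → q* = 18.6429.

q* = 18.6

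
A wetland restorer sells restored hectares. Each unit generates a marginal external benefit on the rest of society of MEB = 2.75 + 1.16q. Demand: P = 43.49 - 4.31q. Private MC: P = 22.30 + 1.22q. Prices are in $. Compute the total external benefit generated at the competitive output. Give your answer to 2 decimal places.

$19.05

Market equilibrium (private): 22.30 + 1.22q = 43.49 - 4.31q → q_m = 3.8318.
Total external benefit = ∫₀^{q_m} (2.75 + 1.16q) dq = 2.75×3.8318 + ½×1.16×3.8318² = 19.0534.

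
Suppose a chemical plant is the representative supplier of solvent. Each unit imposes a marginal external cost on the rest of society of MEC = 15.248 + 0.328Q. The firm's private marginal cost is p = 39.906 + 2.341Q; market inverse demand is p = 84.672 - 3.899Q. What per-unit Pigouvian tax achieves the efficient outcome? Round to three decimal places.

tax = 16.722 per unit

Social marginal cost = private MC + MEC = 55.154 + 2.669Q.
Set SMC = demand: 55.154 + 2.669Q = 84.672 - 3.899Q → Q* = 4.4942.
The Pigouvian tax equals MEC at Q*: 15.248 + 0.328×4.4942 = 16.7221.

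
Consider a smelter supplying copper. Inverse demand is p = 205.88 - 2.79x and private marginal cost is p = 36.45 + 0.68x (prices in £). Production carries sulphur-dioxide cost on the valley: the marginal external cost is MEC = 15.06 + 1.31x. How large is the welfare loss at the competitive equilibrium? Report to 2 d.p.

Market equilibrium (private): 36.45 + 0.68x = 205.88 - 2.79x → x_m = 48.8271.
Social marginal cost = private MC + MEC = 51.51 + 1.99x.
Set SMC = demand: 51.51 + 1.99x = 205.88 - 2.79x → x* = 32.2950.
Between x* and x_m the wedge SMC − demand runs linearly from 0 to MEC(x_m), so the loss is a triangle.
DWL = ½ × 16.5321 × 79.0235 = 653.2122.

DWL = £653.21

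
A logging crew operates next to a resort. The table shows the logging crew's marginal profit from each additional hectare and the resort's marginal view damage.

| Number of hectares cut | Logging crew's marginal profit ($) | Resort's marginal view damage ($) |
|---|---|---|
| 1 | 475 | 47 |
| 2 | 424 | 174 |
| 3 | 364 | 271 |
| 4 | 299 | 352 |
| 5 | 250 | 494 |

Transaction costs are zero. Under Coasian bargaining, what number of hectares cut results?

Bargaining reaches the level where marginal profit last exceeds marginal view damage.
That holds through level 3 (364 ≥ 271) but not at 4 (299 < 352).

3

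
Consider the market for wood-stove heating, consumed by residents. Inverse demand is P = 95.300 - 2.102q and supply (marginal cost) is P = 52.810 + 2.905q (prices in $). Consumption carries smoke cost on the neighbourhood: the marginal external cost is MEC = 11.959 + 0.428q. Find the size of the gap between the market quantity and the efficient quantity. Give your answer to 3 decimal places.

Market equilibrium (private): 52.810 + 2.905q = 95.300 - 2.102q → q_m = 8.4861.
Social marginal benefit = demand − MEC = 83.341 - 2.530q.
Set SMB = MC: 83.341 - 2.530q = 52.810 + 2.905q → q* = 5.6175.
Gap = |8.4861 − 5.6175| = 2.8686.

2.869 units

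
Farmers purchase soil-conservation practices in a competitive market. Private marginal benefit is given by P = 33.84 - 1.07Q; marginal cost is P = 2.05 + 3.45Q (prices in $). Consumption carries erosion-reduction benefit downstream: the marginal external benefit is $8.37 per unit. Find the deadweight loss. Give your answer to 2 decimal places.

DWL = $7.75

Market equilibrium (private): 2.05 + 3.45Q = 33.84 - 1.07Q → Q_m = 7.0332.
Social marginal benefit = demand + MEB = 42.21 - 1.07Q.
Set SMB = MC: 42.21 - 1.07Q = 2.05 + 3.45Q → Q* = 8.8850.
The loss is the area between SMB and MC from Q* to Q_m; with linear curves that's a triangle of height MEB(Q_m).
DWL = ½ × 1.8518 × 8.3700 = 7.7498.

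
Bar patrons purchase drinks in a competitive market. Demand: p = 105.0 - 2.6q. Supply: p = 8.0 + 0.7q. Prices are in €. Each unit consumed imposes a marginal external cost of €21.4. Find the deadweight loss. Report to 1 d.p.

DWL = €69.4

Market equilibrium (private): 8.0 + 0.7q = 105.0 - 2.6q → q_m = 29.3939.
Social marginal benefit = demand − MEC = 83.6 - 2.6q.
Set SMB = MC: 83.6 - 2.6q = 8.0 + 0.7q → q* = 22.9091.
Between q* and q_m the wedge MC − SMB runs linearly from 0 to MEC(q_m), so the loss is a triangle.
DWL = ½ × 6.4848 × 21.4000 = 69.3874.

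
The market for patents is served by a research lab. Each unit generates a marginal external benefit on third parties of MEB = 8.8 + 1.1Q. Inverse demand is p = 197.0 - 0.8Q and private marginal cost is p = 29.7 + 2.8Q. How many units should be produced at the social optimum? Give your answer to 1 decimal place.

Q* = 70.4

Social marginal cost = private MC − MEB = 20.9 + 1.7Q.
Set SMC = demand: 20.9 + 1.7Q = 197.0 - 0.8Q → Q* = 70.4400.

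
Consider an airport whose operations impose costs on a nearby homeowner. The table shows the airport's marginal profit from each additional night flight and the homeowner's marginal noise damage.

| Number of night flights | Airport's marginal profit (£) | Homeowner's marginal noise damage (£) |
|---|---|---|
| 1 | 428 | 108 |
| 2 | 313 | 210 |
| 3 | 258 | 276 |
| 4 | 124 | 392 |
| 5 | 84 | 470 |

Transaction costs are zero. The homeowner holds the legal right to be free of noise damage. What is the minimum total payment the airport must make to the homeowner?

£318

Efficient level: marginal profit ≥ marginal noise damage through level 2, so k* = 2.
With the homeowner holding the right, the airport must at least compensate total damage at k*: 108 + 210 = 318.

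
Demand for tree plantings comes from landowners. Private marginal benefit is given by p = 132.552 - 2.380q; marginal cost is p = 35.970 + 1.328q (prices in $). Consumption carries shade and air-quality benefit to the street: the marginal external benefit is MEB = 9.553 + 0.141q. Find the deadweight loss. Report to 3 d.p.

Market equilibrium (private): 35.970 + 1.328q = 132.552 - 2.380q → q_m = 26.0469.
Social marginal benefit = demand + MEB = 142.105 - 2.239q.
Set SMB = MC: 142.105 - 2.239q = 35.970 + 1.328q → q* = 29.7547.
Between q* and q_m the wedge SMB − MC runs linearly from 0 to MEB(q_m), so the loss is a triangle.
DWL = ½ × 3.7078 × 13.2256 = 24.5189.

DWL = $24.519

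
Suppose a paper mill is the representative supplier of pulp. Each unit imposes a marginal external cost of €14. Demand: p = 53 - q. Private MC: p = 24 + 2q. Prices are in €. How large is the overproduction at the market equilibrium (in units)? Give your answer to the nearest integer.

5 units

Market equilibrium (private): 24 + 2q = 53 - q → q_m = 9.6667.
Social marginal cost = private MC + MEC = 38 + 2q.
Set SMC = demand: 38 + 2q = 53 - q → q* = 5.0000.
Gap = |9.6667 − 5.0000| = 4.6667.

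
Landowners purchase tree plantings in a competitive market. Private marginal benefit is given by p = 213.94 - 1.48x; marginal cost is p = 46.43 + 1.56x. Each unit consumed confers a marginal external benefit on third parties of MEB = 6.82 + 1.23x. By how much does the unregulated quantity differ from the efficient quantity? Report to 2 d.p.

41.21 units

Market equilibrium (private): 46.43 + 1.56x = 213.94 - 1.48x → x_m = 55.1020.
Social marginal benefit = demand + MEB = 220.76 - 0.25x.
Set SMB = MC: 220.76 - 0.25x = 46.43 + 1.56x → x* = 96.3149.
Gap = |55.1020 − 96.3149| = 41.2129.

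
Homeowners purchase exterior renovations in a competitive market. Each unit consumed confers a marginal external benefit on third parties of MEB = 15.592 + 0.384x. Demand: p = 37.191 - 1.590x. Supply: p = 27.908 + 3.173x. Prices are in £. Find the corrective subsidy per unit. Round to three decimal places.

subsidy = £17.773 per unit

Social marginal benefit = demand + MEB = 52.783 - 1.206x.
Set SMB = MC: 52.783 - 1.206x = 27.908 + 3.173x → x* = 5.6805.
The Pigouvian subsidy equals MEB at x*: 15.592 + 0.384×5.6805 = 17.7733.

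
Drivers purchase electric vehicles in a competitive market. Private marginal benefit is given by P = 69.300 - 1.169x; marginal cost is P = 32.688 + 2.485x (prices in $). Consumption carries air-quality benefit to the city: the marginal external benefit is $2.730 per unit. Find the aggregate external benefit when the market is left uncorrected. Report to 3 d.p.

$27.354

Market equilibrium (private): 32.688 + 2.485x = 69.300 - 1.169x → x_m = 10.0197.
Total external benefit = MEB × x_m = 2.730 × 10.0197 = 27.3538.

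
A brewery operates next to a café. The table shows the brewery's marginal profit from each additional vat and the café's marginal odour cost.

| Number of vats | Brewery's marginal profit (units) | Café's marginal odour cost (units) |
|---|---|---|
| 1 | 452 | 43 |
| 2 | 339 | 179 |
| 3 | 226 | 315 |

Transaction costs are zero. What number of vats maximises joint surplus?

2

Bargaining reaches the level where marginal profit last exceeds marginal odour cost.
That holds through level 2 (339 ≥ 179) but not at 3 (226 < 315).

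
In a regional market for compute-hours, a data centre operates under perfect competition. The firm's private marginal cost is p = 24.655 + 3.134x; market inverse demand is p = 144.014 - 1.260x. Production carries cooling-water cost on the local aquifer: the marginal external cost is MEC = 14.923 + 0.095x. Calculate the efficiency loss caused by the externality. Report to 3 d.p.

Market equilibrium (private): 24.655 + 3.134x = 144.014 - 1.260x → x_m = 27.1641.
Social marginal cost = private MC + MEC = 39.578 + 3.229x.
Set SMC = demand: 39.578 + 3.229x = 144.014 - 1.260x → x* = 23.2649.
The loss is the area between SMC and demand from x* to x_m; with linear curves that's a triangle of height MEC(x_m).
DWL = ½ × 3.8992 × 17.5036 = 34.1250.

DWL = 34.125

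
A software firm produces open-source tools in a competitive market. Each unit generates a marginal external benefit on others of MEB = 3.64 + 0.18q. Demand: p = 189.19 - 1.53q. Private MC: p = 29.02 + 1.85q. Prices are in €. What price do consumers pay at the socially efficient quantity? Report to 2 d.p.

P = €110.87

Social marginal cost = private MC − MEB = 25.38 + 1.67q.
Set SMC = demand: 25.38 + 1.67q = 189.19 - 1.53q → q* = 51.1906.
Consumer price on the demand curve at q*: 189.19 − 1.53×51.1906 = 110.8684.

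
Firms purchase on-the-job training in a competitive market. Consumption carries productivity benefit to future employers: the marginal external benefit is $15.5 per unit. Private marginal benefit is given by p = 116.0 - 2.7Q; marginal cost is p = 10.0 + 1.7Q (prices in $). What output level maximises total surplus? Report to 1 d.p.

Social marginal benefit = demand + MEB = 131.5 - 2.7Q.
Set SMB = MC: 131.5 - 2.7Q = 10.0 + 1.7Q → Q* = 27.6136.

Q* = 27.6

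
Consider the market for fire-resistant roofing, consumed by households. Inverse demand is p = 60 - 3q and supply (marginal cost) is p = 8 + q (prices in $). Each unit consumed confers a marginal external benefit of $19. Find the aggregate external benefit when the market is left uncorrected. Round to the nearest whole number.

$247

Market equilibrium (private): 8 + q = 60 - 3q → q_m = 13.0000.
Total external benefit = MEB × q_m = 19 × 13.0000 = 247.0000.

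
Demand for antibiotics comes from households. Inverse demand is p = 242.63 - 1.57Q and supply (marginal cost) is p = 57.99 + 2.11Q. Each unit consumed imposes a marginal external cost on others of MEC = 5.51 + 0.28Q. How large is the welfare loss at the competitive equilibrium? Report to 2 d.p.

Market equilibrium (private): 57.99 + 2.11Q = 242.63 - 1.57Q → Q_m = 50.1739.
Social marginal benefit = demand − MEC = 237.12 - 1.85Q.
Set SMB = MC: 237.12 - 1.85Q = 57.99 + 2.11Q → Q* = 45.2348.
Between Q* and Q_m the wedge MC − SMB runs linearly from 0 to MEC(Q_m), so the loss is a triangle.
DWL = ½ × 4.9391 × 19.5587 = 48.3012.

DWL = 48.30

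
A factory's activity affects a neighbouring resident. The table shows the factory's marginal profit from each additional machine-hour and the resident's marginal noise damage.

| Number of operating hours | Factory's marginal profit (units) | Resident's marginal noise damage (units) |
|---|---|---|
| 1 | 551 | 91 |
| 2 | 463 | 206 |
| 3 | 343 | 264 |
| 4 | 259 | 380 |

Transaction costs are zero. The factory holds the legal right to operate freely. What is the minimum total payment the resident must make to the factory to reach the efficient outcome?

259

Left alone the factory would choose level 4 (marginal profit stays positive).
Efficient level: k* = 3 (marginal profit ≥ marginal noise damage through 3).
The resident must at least cover the factory's forgone profit from cutting 4→3: 259 = 259.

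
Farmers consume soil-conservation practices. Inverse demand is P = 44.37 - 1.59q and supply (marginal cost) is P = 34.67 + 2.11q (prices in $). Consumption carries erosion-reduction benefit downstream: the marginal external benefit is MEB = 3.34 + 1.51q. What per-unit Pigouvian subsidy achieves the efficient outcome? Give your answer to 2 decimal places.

subsidy = $12.33 per unit

Social marginal benefit = demand + MEB = 47.71 - 0.08q.
Set SMB = MC: 47.71 - 0.08q = 34.67 + 2.11q → q* = 5.9543.
The Pigouvian subsidy equals MEB at q*: 3.34 + 1.51×5.9543 = 12.3310.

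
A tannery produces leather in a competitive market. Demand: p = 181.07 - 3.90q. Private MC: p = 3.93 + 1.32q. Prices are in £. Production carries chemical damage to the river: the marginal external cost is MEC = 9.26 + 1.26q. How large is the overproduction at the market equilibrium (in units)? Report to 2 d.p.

8.03 units

Market equilibrium (private): 3.93 + 1.32q = 181.07 - 3.90q → q_m = 33.9349.
Social marginal cost = private MC + MEC = 13.19 + 2.58q.
Set SMC = demand: 13.19 + 2.58q = 181.07 - 3.90q → q* = 25.9074.
Gap = |33.9349 − 25.9074| = 8.0275.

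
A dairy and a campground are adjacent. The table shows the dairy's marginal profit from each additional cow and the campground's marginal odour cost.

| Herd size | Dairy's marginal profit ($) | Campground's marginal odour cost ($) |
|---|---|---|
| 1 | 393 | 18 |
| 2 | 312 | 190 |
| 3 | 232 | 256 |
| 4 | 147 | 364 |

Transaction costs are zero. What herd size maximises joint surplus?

2

Bargaining reaches the level where marginal profit last exceeds marginal odour cost.
That holds through level 2 (312 ≥ 190) but not at 3 (232 < 256).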